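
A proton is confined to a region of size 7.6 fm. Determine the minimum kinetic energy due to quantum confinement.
89.810 keV

Using the uncertainty principle:

1. Position uncertainty: Δx ≈ 7.600e-15 m
2. Minimum momentum uncertainty: Δp = ℏ/(2Δx) = 6.938e-21 kg·m/s
3. Minimum kinetic energy:
   KE = (Δp)²/(2m) = (6.938e-21)²/(2 × 1.673e-27 kg)
   KE = 1.439e-14 J = 89.810 keV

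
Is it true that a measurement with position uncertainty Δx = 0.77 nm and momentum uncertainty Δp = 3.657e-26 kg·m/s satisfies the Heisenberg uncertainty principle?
No, it violates the uncertainty principle (impossible measurement).

Calculate the product ΔxΔp:
ΔxΔp = (7.700e-10 m) × (3.657e-26 kg·m/s)
ΔxΔp = 2.816e-35 J·s

Compare to the minimum allowed value ℏ/2:
ℏ/2 = 5.273e-35 J·s

Since ΔxΔp = 2.816e-35 J·s < 5.273e-35 J·s = ℏ/2,
the measurement violates the uncertainty principle.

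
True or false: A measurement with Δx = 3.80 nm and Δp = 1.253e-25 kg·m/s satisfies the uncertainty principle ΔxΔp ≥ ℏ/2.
Yes, it satisfies the uncertainty principle.

Calculate the product ΔxΔp:
ΔxΔp = (3.800e-09 m) × (1.253e-25 kg·m/s)
ΔxΔp = 4.761e-34 J·s

Compare to the minimum allowed value ℏ/2:
ℏ/2 = 5.273e-35 J·s

Since ΔxΔp = 4.761e-34 J·s ≥ 5.273e-35 J·s = ℏ/2,
the measurement satisfies the uncertainty principle.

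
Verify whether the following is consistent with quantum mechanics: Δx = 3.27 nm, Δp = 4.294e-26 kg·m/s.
Yes, it satisfies the uncertainty principle.

Calculate the product ΔxΔp:
ΔxΔp = (3.270e-09 m) × (4.294e-26 kg·m/s)
ΔxΔp = 1.404e-34 J·s

Compare to the minimum allowed value ℏ/2:
ℏ/2 = 5.273e-35 J·s

Since ΔxΔp = 1.404e-34 J·s ≥ 5.273e-35 J·s = ℏ/2,
the measurement satisfies the uncertainty principle.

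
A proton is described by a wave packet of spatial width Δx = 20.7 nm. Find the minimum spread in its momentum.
2.547 × 10^-27 kg·m/s

For a wave packet, the spatial width Δx and momentum spread Δp are related by the uncertainty principle:
ΔxΔp ≥ ℏ/2

The minimum momentum spread is:
Δp_min = ℏ/(2Δx)
Δp_min = (1.055e-34 J·s) / (2 × 2.070e-08 m)
Δp_min = 2.547e-27 kg·m/s

A wave packet cannot have both a well-defined position and well-defined momentum.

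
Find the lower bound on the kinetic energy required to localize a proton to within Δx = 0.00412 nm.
305.604 meV

Localizing a particle requires giving it sufficient momentum uncertainty:

1. From uncertainty principle: Δp ≥ ℏ/(2Δx)
   Δp_min = (1.055e-34 J·s) / (2 × 4.120e-12 m)
   Δp_min = 1.280e-23 kg·m/s

2. This momentum uncertainty corresponds to kinetic energy:
   KE ≈ (Δp)²/(2m) = (1.280e-23)²/(2 × 1.673e-27 kg)
   KE = 4.896e-20 J = 305.604 meV

Tighter localization requires more energy.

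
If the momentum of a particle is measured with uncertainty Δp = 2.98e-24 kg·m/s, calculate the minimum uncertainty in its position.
17.694 pm

Using the Heisenberg uncertainty principle:
ΔxΔp ≥ ℏ/2

The minimum uncertainty in position is:
Δx_min = ℏ/(2Δp)
Δx_min = (1.055e-34 J·s) / (2 × 2.980e-24 kg·m/s)
Δx_min = 1.769e-11 m = 17.694 pm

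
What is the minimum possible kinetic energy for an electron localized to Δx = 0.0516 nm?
3.577 eV

Localizing a particle requires giving it sufficient momentum uncertainty:

1. From uncertainty principle: Δp ≥ ℏ/(2Δx)
   Δp_min = (1.055e-34 J·s) / (2 × 5.160e-11 m)
   Δp_min = 1.022e-24 kg·m/s

2. This momentum uncertainty corresponds to kinetic energy:
   KE ≈ (Δp)²/(2m) = (1.022e-24)²/(2 × 9.109e-31 kg)
   KE = 5.732e-19 J = 3.577 eV

Tighter localization requires more energy.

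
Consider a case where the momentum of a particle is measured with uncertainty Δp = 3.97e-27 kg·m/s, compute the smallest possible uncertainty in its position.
13.282 nm

Using the Heisenberg uncertainty principle:
ΔxΔp ≥ ℏ/2

The minimum uncertainty in position is:
Δx_min = ℏ/(2Δp)
Δx_min = (1.055e-34 J·s) / (2 × 3.970e-27 kg·m/s)
Δx_min = 1.328e-08 m = 13.282 nm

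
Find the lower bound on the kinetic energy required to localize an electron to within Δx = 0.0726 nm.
1.807 eV

Localizing a particle requires giving it sufficient momentum uncertainty:

1. From uncertainty principle: Δp ≥ ℏ/(2Δx)
   Δp_min = (1.055e-34 J·s) / (2 × 7.260e-11 m)
   Δp_min = 7.263e-25 kg·m/s

2. This momentum uncertainty corresponds to kinetic energy:
   KE ≈ (Δp)²/(2m) = (7.263e-25)²/(2 × 9.109e-31 kg)
   KE = 2.895e-19 J = 1.807 eV

Tighter localization requires more energy.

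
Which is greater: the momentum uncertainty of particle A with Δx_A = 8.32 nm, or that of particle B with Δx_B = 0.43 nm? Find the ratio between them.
Particle B has the larger minimum momentum uncertainty, by a factor of 19.35.

For each particle, the minimum momentum uncertainty is Δp_min = ℏ/(2Δx):

Particle A: Δp_A = ℏ/(2×8.320e-09 m) = 6.338e-27 kg·m/s
Particle B: Δp_B = ℏ/(2×4.300e-10 m) = 1.226e-25 kg·m/s

Ratio: Δp_B/Δp_A = 19.35

Since Δp_min ∝ 1/Δx, the particle with smaller position uncertainty (B) has larger momentum uncertainty.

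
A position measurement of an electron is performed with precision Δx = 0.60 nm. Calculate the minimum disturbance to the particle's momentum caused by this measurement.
8.788 × 10^-26 kg·m/s

The uncertainty principle implies that measuring position disturbs momentum:
ΔxΔp ≥ ℏ/2

When we measure position with precision Δx, we necessarily introduce a momentum uncertainty:
Δp ≥ ℏ/(2Δx)
Δp_min = (1.055e-34 J·s) / (2 × 6.000e-10 m)
Δp_min = 8.788e-26 kg·m/s

The more precisely we measure position, the greater the momentum disturbance.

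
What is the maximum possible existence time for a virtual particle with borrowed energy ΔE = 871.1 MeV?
3.778 × 10^-25 s

Using the energy-time uncertainty principle:
ΔEΔt ≥ ℏ/2

For a virtual particle borrowing energy ΔE, the maximum lifetime is:
Δt_max = ℏ/(2ΔE)

Converting energy:
ΔE = 871.1 MeV = 1.396e-10 J

Δt_max = (1.055e-34 J·s) / (2 × 1.396e-10 J)
Δt_max = 3.778e-25 s = 3.778 × 10^-25 s

Virtual particles with higher borrowed energy exist for shorter times.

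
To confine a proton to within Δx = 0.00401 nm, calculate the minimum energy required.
322.601 meV

Localizing a particle requires giving it sufficient momentum uncertainty:

1. From uncertainty principle: Δp ≥ ℏ/(2Δx)
   Δp_min = (1.055e-34 J·s) / (2 × 4.010e-12 m)
   Δp_min = 1.315e-23 kg·m/s

2. This momentum uncertainty corresponds to kinetic energy:
   KE ≈ (Δp)²/(2m) = (1.315e-23)²/(2 × 1.673e-27 kg)
   KE = 5.169e-20 J = 322.601 meV

Tighter localization requires more energy.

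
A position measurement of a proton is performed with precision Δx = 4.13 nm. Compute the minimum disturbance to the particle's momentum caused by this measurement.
1.277 × 10^-26 kg·m/s

The uncertainty principle implies that measuring position disturbs momentum:
ΔxΔp ≥ ℏ/2

When we measure position with precision Δx, we necessarily introduce a momentum uncertainty:
Δp ≥ ℏ/(2Δx)
Δp_min = (1.055e-34 J·s) / (2 × 4.130e-09 m)
Δp_min = 1.277e-26 kg·m/s

The more precisely we measure position, the greater the momentum disturbance.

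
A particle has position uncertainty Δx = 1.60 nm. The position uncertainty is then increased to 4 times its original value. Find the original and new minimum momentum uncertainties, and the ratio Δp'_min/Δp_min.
Original Δp_min = 3.296 × 10^-26 kg·m/s; new Δp'_min = 8.239 × 10^-27 kg·m/s; ratio Δp'_min/Δp_min = 1/4.

From the uncertainty principle ΔxΔp ≥ ℏ/2, the minimum momentum uncertainty is Δp_min = ℏ/(2Δx).

Original (Δx = 1.60 nm = 1.600e-09 m):
Δp_min = (1.055e-34 J·s)/(2 × 1.600e-09 m) = 3.296e-26 kg·m/s

When Δx → 4Δx:
Δp'_min = ℏ/(2 × 4Δx) = (1/4) × ℏ/(2Δx) = (1/4) × Δp_min
Δp'_min = 1/4 × 3.296e-26 kg·m/s = 8.239e-27 kg·m/s

Since Δp_min ∝ 1/Δx, when Δx is increased to 4 times its original value, Δp_min decreases to 1/4 of its original value.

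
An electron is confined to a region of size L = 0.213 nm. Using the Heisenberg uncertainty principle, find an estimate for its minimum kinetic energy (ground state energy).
209.944 meV

Using the uncertainty principle to estimate ground state energy:

1. The position uncertainty is approximately the confinement size:
   Δx ≈ L = 2.130e-10 m

2. From ΔxΔp ≥ ℏ/2, the minimum momentum uncertainty is:
   Δp ≈ ℏ/(2L) = 2.476e-25 kg·m/s

3. The kinetic energy is approximately:
   KE ≈ (Δp)²/(2m) = (2.476e-25)²/(2 × 9.109e-31 kg)
   KE ≈ 3.364e-20 J = 209.944 meV

This is an order-of-magnitude estimate of the ground state energy.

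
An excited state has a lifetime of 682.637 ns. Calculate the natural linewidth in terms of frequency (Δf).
116.574 kHz

Using the energy-time uncertainty principle and E = hf:
ΔEΔt ≥ ℏ/2
hΔf·Δt ≥ ℏ/2

The minimum frequency uncertainty is:
Δf = ℏ/(2hτ) = 1/(4πτ)
Δf = 1/(4π × 6.826e-07 s)
Δf = 1.166e+05 Hz = 116.574 kHz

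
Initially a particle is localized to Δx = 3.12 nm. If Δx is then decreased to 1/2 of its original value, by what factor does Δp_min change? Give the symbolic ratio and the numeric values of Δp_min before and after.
Original Δp_min = 1.690 × 10^-26 kg·m/s; new Δp'_min = 3.380 × 10^-26 kg·m/s; ratio Δp'_min/Δp_min = 2.

From the uncertainty principle ΔxΔp ≥ ℏ/2, the minimum momentum uncertainty is Δp_min = ℏ/(2Δx).

Original (Δx = 3.12 nm = 3.120e-09 m):
Δp_min = (1.055e-34 J·s)/(2 × 3.120e-09 m) = 1.690e-26 kg·m/s

When Δx → (1/2)Δx:
Δp'_min = ℏ/(2 × (1/2)Δx) = 2 × ℏ/(2Δx) = 2 × Δp_min
Δp'_min = 2 × 1.690e-26 kg·m/s = 3.380e-26 kg·m/s

Since Δp_min ∝ 1/Δx, when Δx is decreased to 1/2 of its original value, Δp_min increases to 2 times its original value.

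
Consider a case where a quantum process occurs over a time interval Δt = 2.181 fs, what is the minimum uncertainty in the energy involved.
150.897 meV

Using the energy-time uncertainty principle:
ΔEΔt ≥ ℏ/2

The minimum uncertainty in energy is:
ΔE_min = ℏ/(2Δt)
ΔE_min = (1.055e-34 J·s) / (2 × 2.181e-15 s)
ΔE_min = 2.418e-20 J = 150.897 meV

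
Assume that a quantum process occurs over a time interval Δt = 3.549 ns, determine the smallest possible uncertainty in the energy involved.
92.732 neV

Using the energy-time uncertainty principle:
ΔEΔt ≥ ℏ/2

The minimum uncertainty in energy is:
ΔE_min = ℏ/(2Δt)
ΔE_min = (1.055e-34 J·s) / (2 × 3.549e-09 s)
ΔE_min = 1.486e-26 J = 92.732 neV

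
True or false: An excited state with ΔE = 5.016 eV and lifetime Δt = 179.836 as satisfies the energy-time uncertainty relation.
Yes, it satisfies the uncertainty relation.

Calculate the product ΔEΔt:
ΔE = 5.016 eV = 8.037e-19 J
ΔEΔt = (8.037e-19 J) × (1.798e-16 s)
ΔEΔt = 1.445e-34 J·s

Compare to the minimum allowed value ℏ/2:
ℏ/2 = 5.273e-35 J·s

Since ΔEΔt = 1.445e-34 J·s ≥ 5.273e-35 J·s = ℏ/2,
this satisfies the uncertainty relation.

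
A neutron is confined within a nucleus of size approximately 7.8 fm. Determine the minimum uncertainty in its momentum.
6.760 × 10^-21 kg·m/s

Using the Heisenberg uncertainty principle:
ΔxΔp ≥ ℏ/2

With Δx ≈ L = 7.800e-15 m (the confinement size):
Δp_min = ℏ/(2Δx)
Δp_min = (1.055e-34 J·s) / (2 × 7.800e-15 m)
Δp_min = 6.760e-21 kg·m/s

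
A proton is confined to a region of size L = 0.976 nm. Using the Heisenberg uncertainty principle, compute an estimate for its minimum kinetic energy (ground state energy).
5.446 μeV

Using the uncertainty principle to estimate ground state energy:

1. The position uncertainty is approximately the confinement size:
   Δx ≈ L = 9.760e-10 m

2. From ΔxΔp ≥ ℏ/2, the minimum momentum uncertainty is:
   Δp ≈ ℏ/(2L) = 5.403e-26 kg·m/s

3. The kinetic energy is approximately:
   KE ≈ (Δp)²/(2m) = (5.403e-26)²/(2 × 1.673e-27 kg)
   KE ≈ 8.725e-25 J = 5.446 μeV

This is an order-of-magnitude estimate of the ground state energy.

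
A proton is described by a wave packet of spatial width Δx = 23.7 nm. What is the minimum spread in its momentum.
2.225 × 10^-27 kg·m/s

For a wave packet, the spatial width Δx and momentum spread Δp are related by the uncertainty principle:
ΔxΔp ≥ ℏ/2

The minimum momentum spread is:
Δp_min = ℏ/(2Δx)
Δp_min = (1.055e-34 J·s) / (2 × 2.370e-08 m)
Δp_min = 2.225e-27 kg·m/s

A wave packet cannot have both a well-defined position and well-defined momentum.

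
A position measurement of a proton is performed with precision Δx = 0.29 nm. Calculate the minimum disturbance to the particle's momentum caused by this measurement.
1.818 × 10^-25 kg·m/s

The uncertainty principle implies that measuring position disturbs momentum:
ΔxΔp ≥ ℏ/2

When we measure position with precision Δx, we necessarily introduce a momentum uncertainty:
Δp ≥ ℏ/(2Δx)
Δp_min = (1.055e-34 J·s) / (2 × 2.900e-10 m)
Δp_min = 1.818e-25 kg·m/s

The more precisely we measure position, the greater the momentum disturbance.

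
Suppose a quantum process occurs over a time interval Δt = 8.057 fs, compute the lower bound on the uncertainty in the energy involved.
40.847 meV

Using the energy-time uncertainty principle:
ΔEΔt ≥ ℏ/2

The minimum uncertainty in energy is:
ΔE_min = ℏ/(2Δt)
ΔE_min = (1.055e-34 J·s) / (2 × 8.057e-15 s)
ΔE_min = 6.544e-21 J = 40.847 meV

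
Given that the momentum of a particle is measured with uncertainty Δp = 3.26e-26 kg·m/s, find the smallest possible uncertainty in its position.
1.617 nm

Using the Heisenberg uncertainty principle:
ΔxΔp ≥ ℏ/2

The minimum uncertainty in position is:
Δx_min = ℏ/(2Δp)
Δx_min = (1.055e-34 J·s) / (2 × 3.260e-26 kg·m/s)
Δx_min = 1.617e-09 m = 1.617 nm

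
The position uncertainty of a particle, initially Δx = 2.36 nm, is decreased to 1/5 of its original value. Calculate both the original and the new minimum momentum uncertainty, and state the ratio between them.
Original Δp_min = 2.234 × 10^-26 kg·m/s; new Δp'_min = 1.117 × 10^-25 kg·m/s; ratio Δp'_min/Δp_min = 5.

From the uncertainty principle ΔxΔp ≥ ℏ/2, the minimum momentum uncertainty is Δp_min = ℏ/(2Δx).

Original (Δx = 2.36 nm = 2.360e-09 m):
Δp_min = (1.055e-34 J·s)/(2 × 2.360e-09 m) = 2.234e-26 kg·m/s

When Δx → (1/5)Δx:
Δp'_min = ℏ/(2 × (1/5)Δx) = 5 × ℏ/(2Δx) = 5 × Δp_min
Δp'_min = 5 × 2.234e-26 kg·m/s = 1.117e-25 kg·m/s

Since Δp_min ∝ 1/Δx, when Δx is decreased to 1/5 of its original value, Δp_min increases to 5 times its original value.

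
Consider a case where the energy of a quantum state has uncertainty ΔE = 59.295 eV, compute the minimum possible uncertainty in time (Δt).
5.550 as

Using the energy-time uncertainty principle:
ΔEΔt ≥ ℏ/2

The minimum uncertainty in time is:
Δt_min = ℏ/(2ΔE)
Δt_min = (1.055e-34 J·s) / (2 × 9.500e-18 J)
Δt_min = 5.550e-18 s = 5.550 as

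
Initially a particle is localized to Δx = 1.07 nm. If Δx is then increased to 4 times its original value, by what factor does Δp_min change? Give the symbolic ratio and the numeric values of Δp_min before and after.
Original Δp_min = 4.928 × 10^-26 kg·m/s; new Δp'_min = 1.232 × 10^-26 kg·m/s; ratio Δp'_min/Δp_min = 1/4.

From the uncertainty principle ΔxΔp ≥ ℏ/2, the minimum momentum uncertainty is Δp_min = ℏ/(2Δx).

Original (Δx = 1.07 nm = 1.070e-09 m):
Δp_min = (1.055e-34 J·s)/(2 × 1.070e-09 m) = 4.928e-26 kg·m/s

When Δx → 4Δx:
Δp'_min = ℏ/(2 × 4Δx) = (1/4) × ℏ/(2Δx) = (1/4) × Δp_min
Δp'_min = 1/4 × 4.928e-26 kg·m/s = 1.232e-26 kg·m/s

Since Δp_min ∝ 1/Δx, when Δx is increased to 4 times its original value, Δp_min decreases to 1/4 of its original value.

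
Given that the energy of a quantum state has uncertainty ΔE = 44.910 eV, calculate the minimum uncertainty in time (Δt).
7.328 as

Using the energy-time uncertainty principle:
ΔEΔt ≥ ℏ/2

The minimum uncertainty in time is:
Δt_min = ℏ/(2ΔE)
Δt_min = (1.055e-34 J·s) / (2 × 7.195e-18 J)
Δt_min = 7.328e-18 s = 7.328 as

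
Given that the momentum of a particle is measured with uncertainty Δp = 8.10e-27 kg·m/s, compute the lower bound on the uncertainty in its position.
6.510 nm

Using the Heisenberg uncertainty principle:
ΔxΔp ≥ ℏ/2

The minimum uncertainty in position is:
Δx_min = ℏ/(2Δp)
Δx_min = (1.055e-34 J·s) / (2 × 8.100e-27 kg·m/s)
Δx_min = 6.510e-09 m = 6.510 nm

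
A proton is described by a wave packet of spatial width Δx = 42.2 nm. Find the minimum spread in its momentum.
1.249 × 10^-27 kg·m/s

For a wave packet, the spatial width Δx and momentum spread Δp are related by the uncertainty principle:
ΔxΔp ≥ ℏ/2

The minimum momentum spread is:
Δp_min = ℏ/(2Δx)
Δp_min = (1.055e-34 J·s) / (2 × 4.220e-08 m)
Δp_min = 1.249e-27 kg·m/s

A wave packet cannot have both a well-defined position and well-defined momentum.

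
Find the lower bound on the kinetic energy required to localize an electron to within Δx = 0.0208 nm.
22.016 eV

Localizing a particle requires giving it sufficient momentum uncertainty:

1. From uncertainty principle: Δp ≥ ℏ/(2Δx)
   Δp_min = (1.055e-34 J·s) / (2 × 2.080e-11 m)
   Δp_min = 2.535e-24 kg·m/s

2. This momentum uncertainty corresponds to kinetic energy:
   KE ≈ (Δp)²/(2m) = (2.535e-24)²/(2 × 9.109e-31 kg)
   KE = 3.527e-18 J = 22.016 eV

Tighter localization requires more energy.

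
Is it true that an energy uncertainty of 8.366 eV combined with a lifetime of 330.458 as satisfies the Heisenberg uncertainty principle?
Yes, it satisfies the uncertainty relation.

Calculate the product ΔEΔt:
ΔE = 8.366 eV = 1.340e-18 J
ΔEΔt = (1.340e-18 J) × (3.305e-16 s)
ΔEΔt = 4.429e-34 J·s

Compare to the minimum allowed value ℏ/2:
ℏ/2 = 5.273e-35 J·s

Since ΔEΔt = 4.429e-34 J·s ≥ 5.273e-35 J·s = ℏ/2,
this satisfies the uncertainty relation.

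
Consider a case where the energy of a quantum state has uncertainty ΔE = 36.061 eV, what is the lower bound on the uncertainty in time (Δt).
9.126 as

Using the energy-time uncertainty principle:
ΔEΔt ≥ ℏ/2

The minimum uncertainty in time is:
Δt_min = ℏ/(2ΔE)
Δt_min = (1.055e-34 J·s) / (2 × 5.778e-18 J)
Δt_min = 9.126e-18 s = 9.126 as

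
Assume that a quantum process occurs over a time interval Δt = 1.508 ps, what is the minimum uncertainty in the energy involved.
218.240 μeV

Using the energy-time uncertainty principle:
ΔEΔt ≥ ℏ/2

The minimum uncertainty in energy is:
ΔE_min = ℏ/(2Δt)
ΔE_min = (1.055e-34 J·s) / (2 × 1.508e-12 s)
ΔE_min = 3.497e-23 J = 218.240 μeV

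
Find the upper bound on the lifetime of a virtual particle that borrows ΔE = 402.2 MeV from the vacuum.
8.183 × 10^-25 s

Using the energy-time uncertainty principle:
ΔEΔt ≥ ℏ/2

For a virtual particle borrowing energy ΔE, the maximum lifetime is:
Δt_max = ℏ/(2ΔE)

Converting energy:
ΔE = 402.2 MeV = 6.444e-11 J

Δt_max = (1.055e-34 J·s) / (2 × 6.444e-11 J)
Δt_max = 8.183e-25 s = 8.183 × 10^-25 s

Virtual particles with higher borrowed energy exist for shorter times.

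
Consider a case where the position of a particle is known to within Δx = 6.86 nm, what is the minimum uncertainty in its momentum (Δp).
7.686 × 10^-27 kg·m/s

Using the Heisenberg uncertainty principle:
ΔxΔp ≥ ℏ/2

The minimum uncertainty in momentum is:
Δp_min = ℏ/(2Δx)
Δp_min = (1.055e-34 J·s) / (2 × 6.860e-09 m)
Δp_min = 7.686e-27 kg·m/s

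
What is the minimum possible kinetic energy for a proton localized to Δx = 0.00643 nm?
125.468 meV

Localizing a particle requires giving it sufficient momentum uncertainty:

1. From uncertainty principle: Δp ≥ ℏ/(2Δx)
   Δp_min = (1.055e-34 J·s) / (2 × 6.430e-12 m)
   Δp_min = 8.200e-24 kg·m/s

2. This momentum uncertainty corresponds to kinetic energy:
   KE ≈ (Δp)²/(2m) = (8.200e-24)²/(2 × 1.673e-27 kg)
   KE = 2.010e-20 J = 125.468 meV

Tighter localization requires more energy.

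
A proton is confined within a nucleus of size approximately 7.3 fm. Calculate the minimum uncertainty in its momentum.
7.223 × 10^-21 kg·m/s

Using the Heisenberg uncertainty principle:
ΔxΔp ≥ ℏ/2

With Δx ≈ L = 7.300e-15 m (the confinement size):
Δp_min = ℏ/(2Δx)
Δp_min = (1.055e-34 J·s) / (2 × 7.300e-15 m)
Δp_min = 7.223e-21 kg·m/s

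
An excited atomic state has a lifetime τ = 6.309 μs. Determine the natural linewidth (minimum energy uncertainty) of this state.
52.165 peV

Using the energy-time uncertainty principle:
ΔEΔt ≥ ℏ/2

The lifetime τ represents the time uncertainty Δt.
The natural linewidth (minimum energy uncertainty) is:

ΔE = ℏ/(2τ)
ΔE = (1.055e-34 J·s) / (2 × 6.309e-06 s)
ΔE = 8.358e-30 J = 52.165 peV

This natural linewidth limits the precision of spectroscopic measurements.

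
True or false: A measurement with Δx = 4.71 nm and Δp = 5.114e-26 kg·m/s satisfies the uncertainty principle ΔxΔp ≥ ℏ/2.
Yes, it satisfies the uncertainty principle.

Calculate the product ΔxΔp:
ΔxΔp = (4.710e-09 m) × (5.114e-26 kg·m/s)
ΔxΔp = 2.409e-34 J·s

Compare to the minimum allowed value ℏ/2:
ℏ/2 = 5.273e-35 J·s

Since ΔxΔp = 2.409e-34 J·s ≥ 5.273e-35 J·s = ℏ/2,
the measurement satisfies the uncertainty principle.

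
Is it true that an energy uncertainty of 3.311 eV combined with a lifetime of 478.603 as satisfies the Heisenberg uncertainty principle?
Yes, it satisfies the uncertainty relation.

Calculate the product ΔEΔt:
ΔE = 3.311 eV = 5.305e-19 J
ΔEΔt = (5.305e-19 J) × (4.786e-16 s)
ΔEΔt = 2.539e-34 J·s

Compare to the minimum allowed value ℏ/2:
ℏ/2 = 5.273e-35 J·s

Since ΔEΔt = 2.539e-34 J·s ≥ 5.273e-35 J·s = ℏ/2,
this satisfies the uncertainty relation.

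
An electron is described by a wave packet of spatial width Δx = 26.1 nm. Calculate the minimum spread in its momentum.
2.020 × 10^-27 kg·m/s

For a wave packet, the spatial width Δx and momentum spread Δp are related by the uncertainty principle:
ΔxΔp ≥ ℏ/2

The minimum momentum spread is:
Δp_min = ℏ/(2Δx)
Δp_min = (1.055e-34 J·s) / (2 × 2.610e-08 m)
Δp_min = 2.020e-27 kg·m/s

A wave packet cannot have both a well-defined position and well-defined momentum.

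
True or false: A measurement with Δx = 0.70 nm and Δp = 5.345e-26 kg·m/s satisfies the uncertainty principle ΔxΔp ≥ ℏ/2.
No, it violates the uncertainty principle (impossible measurement).

Calculate the product ΔxΔp:
ΔxΔp = (7.000e-10 m) × (5.345e-26 kg·m/s)
ΔxΔp = 3.741e-35 J·s

Compare to the minimum allowed value ℏ/2:
ℏ/2 = 5.273e-35 J·s

Since ΔxΔp = 3.741e-35 J·s < 5.273e-35 J·s = ℏ/2,
the measurement violates the uncertainty principle.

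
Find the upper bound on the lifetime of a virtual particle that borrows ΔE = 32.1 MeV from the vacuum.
10.253 ys

Using the energy-time uncertainty principle:
ΔEΔt ≥ ℏ/2

For a virtual particle borrowing energy ΔE, the maximum lifetime is:
Δt_max = ℏ/(2ΔE)

Converting energy:
ΔE = 32.1 MeV = 5.143e-12 J

Δt_max = (1.055e-34 J·s) / (2 × 5.143e-12 J)
Δt_max = 1.025e-23 s = 10.253 ys

Virtual particles with higher borrowed energy exist for shorter times.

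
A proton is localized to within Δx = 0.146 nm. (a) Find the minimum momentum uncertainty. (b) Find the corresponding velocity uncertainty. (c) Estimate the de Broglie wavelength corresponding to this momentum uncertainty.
(a) Δp_min = 3.612 × 10^-25 kg·m/s
(b) Δv_min = 215.921 m/s
(c) λ_dB = 1.835 nm

Step-by-step:

(a) From the uncertainty principle:
Δp_min = ℏ/(2Δx) = (1.055e-34 J·s)/(2 × 1.460e-10 m) = 3.612e-25 kg·m/s

(b) The velocity uncertainty:
Δv = Δp/m = (3.612e-25 kg·m/s)/(1.673e-27 kg) = 2.159e+02 m/s = 215.921 m/s

(c) The de Broglie wavelength for this momentum:
λ = h/p = (6.626e-34 J·s)/(3.612e-25 kg·m/s) = 1.835e-09 m = 1.835 nm

Note: The de Broglie wavelength is comparable to the localization size, as expected from wave-particle duality.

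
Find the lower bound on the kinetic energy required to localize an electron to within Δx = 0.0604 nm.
2.611 eV

Localizing a particle requires giving it sufficient momentum uncertainty:

1. From uncertainty principle: Δp ≥ ℏ/(2Δx)
   Δp_min = (1.055e-34 J·s) / (2 × 6.040e-11 m)
   Δp_min = 8.730e-25 kg·m/s

2. This momentum uncertainty corresponds to kinetic energy:
   KE ≈ (Δp)²/(2m) = (8.730e-25)²/(2 × 9.109e-31 kg)
   KE = 4.183e-19 J = 2.611 eV

Tighter localization requires more energy.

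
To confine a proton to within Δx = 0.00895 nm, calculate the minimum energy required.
64.760 meV

Localizing a particle requires giving it sufficient momentum uncertainty:

1. From uncertainty principle: Δp ≥ ℏ/(2Δx)
   Δp_min = (1.055e-34 J·s) / (2 × 8.950e-12 m)
   Δp_min = 5.891e-24 kg·m/s

2. This momentum uncertainty corresponds to kinetic energy:
   KE ≈ (Δp)²/(2m) = (5.891e-24)²/(2 × 1.673e-27 kg)
   KE = 1.038e-20 J = 64.760 meV

Tighter localization requires more energy.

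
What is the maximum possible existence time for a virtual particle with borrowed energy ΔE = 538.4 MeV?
6.113 × 10^-25 s

Using the energy-time uncertainty principle:
ΔEΔt ≥ ℏ/2

For a virtual particle borrowing energy ΔE, the maximum lifetime is:
Δt_max = ℏ/(2ΔE)

Converting energy:
ΔE = 538.4 MeV = 8.626e-11 J

Δt_max = (1.055e-34 J·s) / (2 × 8.626e-11 J)
Δt_max = 6.113e-25 s = 6.113 × 10^-25 s

Virtual particles with higher borrowed energy exist for shorter times.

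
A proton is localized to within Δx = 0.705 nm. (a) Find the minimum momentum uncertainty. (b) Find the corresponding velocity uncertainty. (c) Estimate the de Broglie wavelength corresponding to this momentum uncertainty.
(a) Δp_min = 7.479 × 10^-26 kg·m/s
(b) Δv_min = 44.716 m/s
(c) λ_dB = 8.859 nm

Step-by-step:

(a) From the uncertainty principle:
Δp_min = ℏ/(2Δx) = (1.055e-34 J·s)/(2 × 7.050e-10 m) = 7.479e-26 kg·m/s

(b) The velocity uncertainty:
Δv = Δp/m = (7.479e-26 kg·m/s)/(1.673e-27 kg) = 4.472e+01 m/s = 44.716 m/s

(c) The de Broglie wavelength for this momentum:
λ = h/p = (6.626e-34 J·s)/(7.479e-26 kg·m/s) = 8.859e-09 m = 8.859 nm

Note: The de Broglie wavelength is comparable to the localization size, as expected from wave-particle duality.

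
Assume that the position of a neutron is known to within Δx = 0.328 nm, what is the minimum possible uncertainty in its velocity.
95.979 m/s

Using the Heisenberg uncertainty principle and Δp = mΔv:
ΔxΔp ≥ ℏ/2
Δx(mΔv) ≥ ℏ/2

The minimum uncertainty in velocity is:
Δv_min = ℏ/(2mΔx)
Δv_min = (1.055e-34 J·s) / (2 × 1.675e-27 kg × 3.280e-10 m)
Δv_min = 9.598e+01 m/s = 95.979 m/s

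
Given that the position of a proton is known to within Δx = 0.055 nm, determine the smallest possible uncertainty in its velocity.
573.173 m/s

Using the Heisenberg uncertainty principle and Δp = mΔv:
ΔxΔp ≥ ℏ/2
Δx(mΔv) ≥ ℏ/2

The minimum uncertainty in velocity is:
Δv_min = ℏ/(2mΔx)
Δv_min = (1.055e-34 J·s) / (2 × 1.673e-27 kg × 5.500e-11 m)
Δv_min = 5.732e+02 m/s = 573.173 m/s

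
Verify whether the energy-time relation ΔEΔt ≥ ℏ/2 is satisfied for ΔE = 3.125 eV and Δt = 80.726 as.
No, it violates the uncertainty relation.

Calculate the product ΔEΔt:
ΔE = 3.125 eV = 5.007e-19 J
ΔEΔt = (5.007e-19 J) × (8.073e-17 s)
ΔEΔt = 4.042e-35 J·s

Compare to the minimum allowed value ℏ/2:
ℏ/2 = 5.273e-35 J·s

Since ΔEΔt = 4.042e-35 J·s < 5.273e-35 J·s = ℏ/2,
this violates the uncertainty relation.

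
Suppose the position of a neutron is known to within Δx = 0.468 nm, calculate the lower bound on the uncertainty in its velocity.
67.267 m/s

Using the Heisenberg uncertainty principle and Δp = mΔv:
ΔxΔp ≥ ℏ/2
Δx(mΔv) ≥ ℏ/2

The minimum uncertainty in velocity is:
Δv_min = ℏ/(2mΔx)
Δv_min = (1.055e-34 J·s) / (2 × 1.675e-27 kg × 4.680e-10 m)
Δv_min = 6.727e+01 m/s = 67.267 m/s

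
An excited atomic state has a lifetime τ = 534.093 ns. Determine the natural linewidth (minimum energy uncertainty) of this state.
616.196 peV

Using the energy-time uncertainty principle:
ΔEΔt ≥ ℏ/2

The lifetime τ represents the time uncertainty Δt.
The natural linewidth (minimum energy uncertainty) is:

ΔE = ℏ/(2τ)
ΔE = (1.055e-34 J·s) / (2 × 5.341e-07 s)
ΔE = 9.873e-29 J = 616.196 peV

This natural linewidth limits the precision of spectroscopic measurements.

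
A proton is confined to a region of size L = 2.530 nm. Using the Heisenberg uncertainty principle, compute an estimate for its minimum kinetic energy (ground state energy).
810.426 neV

Using the uncertainty principle to estimate ground state energy:

1. The position uncertainty is approximately the confinement size:
   Δx ≈ L = 2.530e-09 m

2. From ΔxΔp ≥ ℏ/2, the minimum momentum uncertainty is:
   Δp ≈ ℏ/(2L) = 2.084e-26 kg·m/s

3. The kinetic energy is approximately:
   KE ≈ (Δp)²/(2m) = (2.084e-26)²/(2 × 1.673e-27 kg)
   KE ≈ 1.298e-25 J = 810.426 neV

This is an order-of-magnitude estimate of the ground state energy.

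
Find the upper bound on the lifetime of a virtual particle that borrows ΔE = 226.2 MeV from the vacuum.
1.455 ys

Using the energy-time uncertainty principle:
ΔEΔt ≥ ℏ/2

For a virtual particle borrowing energy ΔE, the maximum lifetime is:
Δt_max = ℏ/(2ΔE)

Converting energy:
ΔE = 226.2 MeV = 3.624e-11 J

Δt_max = (1.055e-34 J·s) / (2 × 3.624e-11 J)
Δt_max = 1.455e-24 s = 1.455 ys

Virtual particles with higher borrowed energy exist for shorter times.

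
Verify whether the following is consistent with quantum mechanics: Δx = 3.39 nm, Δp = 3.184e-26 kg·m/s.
Yes, it satisfies the uncertainty principle.

Calculate the product ΔxΔp:
ΔxΔp = (3.390e-09 m) × (3.184e-26 kg·m/s)
ΔxΔp = 1.079e-34 J·s

Compare to the minimum allowed value ℏ/2:
ℏ/2 = 5.273e-35 J·s

Since ΔxΔp = 1.079e-34 J·s ≥ 5.273e-35 J·s = ℏ/2,
the measurement satisfies the uncertainty principle.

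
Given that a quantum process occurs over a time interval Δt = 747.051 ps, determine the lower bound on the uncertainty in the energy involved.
440.540 neV

Using the energy-time uncertainty principle:
ΔEΔt ≥ ℏ/2

The minimum uncertainty in energy is:
ΔE_min = ℏ/(2Δt)
ΔE_min = (1.055e-34 J·s) / (2 × 7.471e-10 s)
ΔE_min = 7.058e-26 J = 440.540 neV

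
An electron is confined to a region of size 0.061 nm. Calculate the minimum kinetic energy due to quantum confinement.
2.560 eV

Using the uncertainty principle:

1. Position uncertainty: Δx ≈ 6.100e-11 m
2. Minimum momentum uncertainty: Δp = ℏ/(2Δx) = 8.644e-25 kg·m/s
3. Minimum kinetic energy:
   KE = (Δp)²/(2m) = (8.644e-25)²/(2 × 9.109e-31 kg)
   KE = 4.101e-19 J = 2.560 eV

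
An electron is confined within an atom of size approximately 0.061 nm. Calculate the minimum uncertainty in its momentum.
8.644 × 10^-25 kg·m/s

Using the Heisenberg uncertainty principle:
ΔxΔp ≥ ℏ/2

With Δx ≈ L = 6.100e-11 m (the confinement size):
Δp_min = ℏ/(2Δx)
Δp_min = (1.055e-34 J·s) / (2 × 6.100e-11 m)
Δp_min = 8.644e-25 kg·m/s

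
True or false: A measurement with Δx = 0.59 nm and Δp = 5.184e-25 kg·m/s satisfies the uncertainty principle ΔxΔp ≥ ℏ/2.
Yes, it satisfies the uncertainty principle.

Calculate the product ΔxΔp:
ΔxΔp = (5.900e-10 m) × (5.184e-25 kg·m/s)
ΔxΔp = 3.059e-34 J·s

Compare to the minimum allowed value ℏ/2:
ℏ/2 = 5.273e-35 J·s

Since ΔxΔp = 3.059e-34 J·s ≥ 5.273e-35 J·s = ℏ/2,
the measurement satisfies the uncertainty principle.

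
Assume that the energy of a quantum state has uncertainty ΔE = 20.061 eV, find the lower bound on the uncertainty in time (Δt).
16.405 as

Using the energy-time uncertainty principle:
ΔEΔt ≥ ℏ/2

The minimum uncertainty in time is:
Δt_min = ℏ/(2ΔE)
Δt_min = (1.055e-34 J·s) / (2 × 3.214e-18 J)
Δt_min = 1.641e-17 s = 16.405 as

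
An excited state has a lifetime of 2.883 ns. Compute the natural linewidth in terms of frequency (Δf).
27.602 MHz

Using the energy-time uncertainty principle and E = hf:
ΔEΔt ≥ ℏ/2
hΔf·Δt ≥ ℏ/2

The minimum frequency uncertainty is:
Δf = ℏ/(2hτ) = 1/(4πτ)
Δf = 1/(4π × 2.883e-09 s)
Δf = 2.760e+07 Hz = 27.602 MHz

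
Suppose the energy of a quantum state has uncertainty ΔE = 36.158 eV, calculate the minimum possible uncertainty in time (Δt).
9.102 as

Using the energy-time uncertainty principle:
ΔEΔt ≥ ℏ/2

The minimum uncertainty in time is:
Δt_min = ℏ/(2ΔE)
Δt_min = (1.055e-34 J·s) / (2 × 5.793e-18 J)
Δt_min = 9.102e-18 s = 9.102 as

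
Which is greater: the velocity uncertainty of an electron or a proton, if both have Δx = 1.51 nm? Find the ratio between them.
The electron has the larger minimum velocity uncertainty, by a ratio of 1836.2.

For both particles, Δp_min = ℏ/(2Δx) = 3.492e-26 kg·m/s (same for both).

The velocity uncertainty is Δv = Δp/m:
- electron: Δv = 3.492e-26 / 9.109e-31 = 3.833e+04 m/s = 38.334 km/s
- proton: Δv = 3.492e-26 / 1.673e-27 = 2.088e+01 m/s = 20.877 m/s

Ratio: 3.833e+04 / 2.088e+01 = 1836.2

The lighter particle has larger velocity uncertainty because Δv ∝ 1/m.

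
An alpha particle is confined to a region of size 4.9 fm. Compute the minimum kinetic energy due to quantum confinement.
54.386 keV

Using the uncertainty principle:

1. Position uncertainty: Δx ≈ 4.900e-15 m
2. Minimum momentum uncertainty: Δp = ℏ/(2Δx) = 1.076e-20 kg·m/s
3. Minimum kinetic energy:
   KE = (Δp)²/(2m) = (1.076e-20)²/(2 × 6.645e-27 kg)
   KE = 8.714e-15 J = 54.386 keV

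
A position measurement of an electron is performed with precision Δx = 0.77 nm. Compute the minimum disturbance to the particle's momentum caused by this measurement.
6.848 × 10^-26 kg·m/s

The uncertainty principle implies that measuring position disturbs momentum:
ΔxΔp ≥ ℏ/2

When we measure position with precision Δx, we necessarily introduce a momentum uncertainty:
Δp ≥ ℏ/(2Δx)
Δp_min = (1.055e-34 J·s) / (2 × 7.700e-10 m)
Δp_min = 6.848e-26 kg·m/s

The more precisely we measure position, the greater the momentum disturbance.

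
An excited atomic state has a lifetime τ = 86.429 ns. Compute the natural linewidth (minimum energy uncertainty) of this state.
3.808 neV

Using the energy-time uncertainty principle:
ΔEΔt ≥ ℏ/2

The lifetime τ represents the time uncertainty Δt.
The natural linewidth (minimum energy uncertainty) is:

ΔE = ℏ/(2τ)
ΔE = (1.055e-34 J·s) / (2 × 8.643e-08 s)
ΔE = 6.101e-28 J = 3.808 neV

This natural linewidth limits the precision of spectroscopic measurements.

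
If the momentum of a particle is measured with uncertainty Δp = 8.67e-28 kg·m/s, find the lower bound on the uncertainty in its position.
60.817 nm

Using the Heisenberg uncertainty principle:
ΔxΔp ≥ ℏ/2

The minimum uncertainty in position is:
Δx_min = ℏ/(2Δp)
Δx_min = (1.055e-34 J·s) / (2 × 8.670e-28 kg·m/s)
Δx_min = 6.082e-08 m = 60.817 nm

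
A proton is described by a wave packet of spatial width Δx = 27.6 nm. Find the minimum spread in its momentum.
1.910 × 10^-27 kg·m/s

For a wave packet, the spatial width Δx and momentum spread Δp are related by the uncertainty principle:
ΔxΔp ≥ ℏ/2

The minimum momentum spread is:
Δp_min = ℏ/(2Δx)
Δp_min = (1.055e-34 J·s) / (2 × 2.760e-08 m)
Δp_min = 1.910e-27 kg·m/s

A wave packet cannot have both a well-defined position and well-defined momentum.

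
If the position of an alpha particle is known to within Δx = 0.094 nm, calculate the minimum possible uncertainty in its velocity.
84.420 m/s

Using the Heisenberg uncertainty principle and Δp = mΔv:
ΔxΔp ≥ ℏ/2
Δx(mΔv) ≥ ℏ/2

The minimum uncertainty in velocity is:
Δv_min = ℏ/(2mΔx)
Δv_min = (1.055e-34 J·s) / (2 × 6.645e-27 kg × 9.400e-11 m)
Δv_min = 8.442e+01 m/s = 84.420 m/s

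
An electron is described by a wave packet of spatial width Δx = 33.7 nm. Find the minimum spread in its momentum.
1.565 × 10^-27 kg·m/s

For a wave packet, the spatial width Δx and momentum spread Δp are related by the uncertainty principle:
ΔxΔp ≥ ℏ/2

The minimum momentum spread is:
Δp_min = ℏ/(2Δx)
Δp_min = (1.055e-34 J·s) / (2 × 3.370e-08 m)
Δp_min = 1.565e-27 kg·m/s

A wave packet cannot have both a well-defined position and well-defined momentum.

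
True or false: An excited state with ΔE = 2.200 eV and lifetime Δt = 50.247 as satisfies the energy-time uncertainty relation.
No, it violates the uncertainty relation.

Calculate the product ΔEΔt:
ΔE = 2.200 eV = 3.525e-19 J
ΔEΔt = (3.525e-19 J) × (5.025e-17 s)
ΔEΔt = 1.771e-35 J·s

Compare to the minimum allowed value ℏ/2:
ℏ/2 = 5.273e-35 J·s

Since ΔEΔt = 1.771e-35 J·s < 5.273e-35 J·s = ℏ/2,
this violates the uncertainty relation.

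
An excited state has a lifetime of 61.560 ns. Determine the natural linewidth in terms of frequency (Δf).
1.293 MHz

Using the energy-time uncertainty principle and E = hf:
ΔEΔt ≥ ℏ/2
hΔf·Δt ≥ ℏ/2

The minimum frequency uncertainty is:
Δf = ℏ/(2hτ) = 1/(4πτ)
Δf = 1/(4π × 6.156e-08 s)
Δf = 1.293e+06 Hz = 1.293 MHz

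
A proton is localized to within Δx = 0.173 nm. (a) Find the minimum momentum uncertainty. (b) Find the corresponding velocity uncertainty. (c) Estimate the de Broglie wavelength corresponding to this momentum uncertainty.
(a) Δp_min = 3.048 × 10^-25 kg·m/s
(b) Δv_min = 182.223 m/s
(c) λ_dB = 2.174 nm

Step-by-step:

(a) From the uncertainty principle:
Δp_min = ℏ/(2Δx) = (1.055e-34 J·s)/(2 × 1.730e-10 m) = 3.048e-25 kg·m/s

(b) The velocity uncertainty:
Δv = Δp/m = (3.048e-25 kg·m/s)/(1.673e-27 kg) = 1.822e+02 m/s = 182.223 m/s

(c) The de Broglie wavelength for this momentum:
λ = h/p = (6.626e-34 J·s)/(3.048e-25 kg·m/s) = 2.174e-09 m = 2.174 nm

Note: The de Broglie wavelength is comparable to the localization size, as expected from wave-particle duality.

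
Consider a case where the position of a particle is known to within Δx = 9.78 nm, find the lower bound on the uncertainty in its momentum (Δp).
5.391 × 10^-27 kg·m/s

Using the Heisenberg uncertainty principle:
ΔxΔp ≥ ℏ/2

The minimum uncertainty in momentum is:
Δp_min = ℏ/(2Δx)
Δp_min = (1.055e-34 J·s) / (2 × 9.780e-09 m)
Δp_min = 5.391e-27 kg·m/s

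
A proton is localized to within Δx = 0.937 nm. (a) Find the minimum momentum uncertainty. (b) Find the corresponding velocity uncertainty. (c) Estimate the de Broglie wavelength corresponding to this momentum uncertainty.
(a) Δp_min = 5.627 × 10^-26 kg·m/s
(b) Δv_min = 33.644 m/s
(c) λ_dB = 11.775 nm

Step-by-step:

(a) From the uncertainty principle:
Δp_min = ℏ/(2Δx) = (1.055e-34 J·s)/(2 × 9.370e-10 m) = 5.627e-26 kg·m/s

(b) The velocity uncertainty:
Δv = Δp/m = (5.627e-26 kg·m/s)/(1.673e-27 kg) = 3.364e+01 m/s = 33.644 m/s

(c) The de Broglie wavelength for this momentum:
λ = h/p = (6.626e-34 J·s)/(5.627e-26 kg·m/s) = 1.177e-08 m = 11.775 nm

Note: The de Broglie wavelength is comparable to the localization size, as expected from wave-particle duality.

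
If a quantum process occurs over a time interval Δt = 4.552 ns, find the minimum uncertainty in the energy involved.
72.299 neV

Using the energy-time uncertainty principle:
ΔEΔt ≥ ℏ/2

The minimum uncertainty in energy is:
ΔE_min = ℏ/(2Δt)
ΔE_min = (1.055e-34 J·s) / (2 × 4.552e-09 s)
ΔE_min = 1.158e-26 J = 72.299 neV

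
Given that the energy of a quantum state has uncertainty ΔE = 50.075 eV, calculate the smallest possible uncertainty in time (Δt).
6.572 as

Using the energy-time uncertainty principle:
ΔEΔt ≥ ℏ/2

The minimum uncertainty in time is:
Δt_min = ℏ/(2ΔE)
Δt_min = (1.055e-34 J·s) / (2 × 8.023e-18 J)
Δt_min = 6.572e-18 s = 6.572 as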